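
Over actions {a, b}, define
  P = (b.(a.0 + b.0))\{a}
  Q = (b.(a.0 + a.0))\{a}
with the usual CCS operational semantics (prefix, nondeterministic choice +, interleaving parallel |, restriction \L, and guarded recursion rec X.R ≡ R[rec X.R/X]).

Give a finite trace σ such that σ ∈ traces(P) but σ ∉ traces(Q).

Reachable graph of P (3 states):
  p0 = (b.(a.0 + b.0))\{a} :: --b--▸ p1
  p1 = (a.0 + b.0)\{a} :: --b--▸ p2
  p2 = 0\{a} :: deadlocked
Reachable graph of Q (2 states):
  q0 = (b.(a.0 + a.0))\{a} :: --b--▸ q1
  q1 = (a.0 + a.0)\{a} :: deadlocked
Executing bb from P (initial set {p0}):
  step 1 (b): {p1}
  step 2 (b): {p2}
  — P admits the full trace.
Executing bb from Q (initial set {q0}):
  step 1 (b): {q1}
  step 2 (b): ∅  — Q cannot continue

bb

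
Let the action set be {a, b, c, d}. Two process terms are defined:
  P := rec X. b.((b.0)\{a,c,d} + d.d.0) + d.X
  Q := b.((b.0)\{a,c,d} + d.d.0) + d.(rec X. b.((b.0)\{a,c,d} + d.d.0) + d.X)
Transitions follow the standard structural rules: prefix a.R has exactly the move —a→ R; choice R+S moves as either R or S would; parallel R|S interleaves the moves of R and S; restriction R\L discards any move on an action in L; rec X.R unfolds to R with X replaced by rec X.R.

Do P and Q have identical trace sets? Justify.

LTS(P): 5 reachable states
  p0 = rec X. b.((b.0)\{a,c,d} + d.d.0) + d.X ⊢ --b--▸ p1, --d--▸ p0
  p1 = (b.0)\{a,c,d} + d.d.0 ⊢ --b--▸ p2, --d--▸ p3
  p2 = 0\{a,c,d} ⊢ deadlocked
  p3 = d.0 ⊢ --d--▸ p4
  p4 = 0 ⊢ deadlocked
LTS(Q): 6 reachable states
  q0 = b.((b.0)\{a,c,d} + d.d.0) + d.(rec X. b.((b.0)\{a,c,d} + d.d.0) + d.X) ⊢ --b--▸ q1, --d--▸ q2
  q1 = (b.0)\{a,c,d} + d.d.0 ⊢ --b--▸ q3, --d--▸ q4
  q2 = rec X. b.((b.0)\{a,c,d} + d.d.0) + d.X ⊢ --b--▸ q1, --d--▸ q2
  q3 = 0\{a,c,d} ⊢ deadlocked
  q4 = d.0 ⊢ --d--▸ q5
  q5 = 0 ⊢ deadlocked
Partition-refinement fixed point:
  B0 = {p0, q0, q2}
  B1 = {p1, q1}
  B2 = {p3, q4}
  B3 = {p2, p4, q3, q5}
p0 ∈ B0, q0 ∈ B0 → same block
Bisimilar ⇒ trace-equivalent.

trace-equivalent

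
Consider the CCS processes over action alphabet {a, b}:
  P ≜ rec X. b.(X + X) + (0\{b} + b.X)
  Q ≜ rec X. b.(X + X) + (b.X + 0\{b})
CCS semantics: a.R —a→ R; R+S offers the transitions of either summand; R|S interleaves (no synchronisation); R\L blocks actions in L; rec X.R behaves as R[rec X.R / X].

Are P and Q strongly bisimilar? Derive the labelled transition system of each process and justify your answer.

YES

Reachable graph of P (2 states):
  m0 = rec X. b.(X + X) + (0\{b} + b.X) :: —b→ m0, —b→ m1
  m1 = (rec X. b.(X + X) + (0\{b} + b.X)) + (rec X. b.(X + X) + (0\{b} + b.X)) :: —b→ m0, —b→ m1
Reachable graph of Q (2 states):
  n0 = rec X. b.(X + X) + (b.X + 0\{b}) :: —b→ n0, —b→ n1
  n1 = (rec X. b.(X + X) + (b.X + 0\{b})) + (rec X. b.(X + X) + (b.X + 0\{b})) :: —b→ n0, —b→ n1
Partition-refinement fixed point:
  B0 = {m0, m1, n0, n1}
m0 ∈ B0, n0 ∈ B0 → same block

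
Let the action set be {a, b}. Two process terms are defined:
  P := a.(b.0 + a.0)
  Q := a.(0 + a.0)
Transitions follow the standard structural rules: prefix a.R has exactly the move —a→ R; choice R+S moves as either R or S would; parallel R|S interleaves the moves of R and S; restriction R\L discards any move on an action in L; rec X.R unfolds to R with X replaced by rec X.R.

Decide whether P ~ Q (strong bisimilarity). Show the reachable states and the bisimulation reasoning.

not bisimilar

LTS(P): 3 reachable states
  u0 = a.(b.0 + a.0) → =a=> u1
  u1 = b.0 + a.0 → =a=> u2, =b=> u2
  u2 = 0 → deadlocked
LTS(Q): 3 reachable states
  v0 = a.(0 + a.0) → =a=> v1
  v1 = 0 + a.0 → =a=> v2
  v2 = 0 → deadlocked
Partition-refinement fixed point:
  B0 = {u0}
  B1 = {u1}
  B2 = {u2, v2}
  B3 = {v0}
  B4 = {v1}
u0 ∈ B0, v0 ∈ B3 → different blocks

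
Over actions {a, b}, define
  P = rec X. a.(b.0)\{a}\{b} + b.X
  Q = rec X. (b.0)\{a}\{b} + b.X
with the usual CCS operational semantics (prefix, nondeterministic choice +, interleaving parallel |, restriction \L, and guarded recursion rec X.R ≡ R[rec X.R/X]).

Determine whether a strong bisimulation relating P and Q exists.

LTS(P): 2 reachable states
  m0 = rec X. a.(b.0)\{a}\{b} + b.X → =a=> m1, =b=> m0
  m1 = (b.0)\{a}\{b} → (no moves)
LTS(Q): 1 reachable states
  n0 = rec X. (b.0)\{a}\{b} + b.X → =b=> n0
Bisimilarity quotient blocks:
  B0 = {m0}
  B1 = {m1}
  B2 = {n0}
m0 ∈ B0, n0 ∈ B2 → different blocks

P ≁ Q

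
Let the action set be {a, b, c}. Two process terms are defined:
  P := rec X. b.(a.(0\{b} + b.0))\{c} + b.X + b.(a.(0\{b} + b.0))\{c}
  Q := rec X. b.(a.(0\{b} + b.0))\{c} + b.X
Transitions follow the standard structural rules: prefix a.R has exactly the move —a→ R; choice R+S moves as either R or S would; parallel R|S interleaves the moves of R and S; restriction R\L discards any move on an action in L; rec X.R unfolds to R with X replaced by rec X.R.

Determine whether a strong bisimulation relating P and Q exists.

Reachable graph of P (4 states):
  p0 = rec X. b.(a.(0\{b} + b.0))\{c} + b.X + b.(a.(0\{b} + b.0))\{c} → -b-> p0, -b-> p1
  p1 = (a.(0\{b} + b.0))\{c} → -a-> p2
  p2 = (0\{b} + b.0)\{c} → -b-> p3
  p3 = 0\{c} → (no moves)
Reachable graph of Q (4 states):
  q0 = rec X. b.(a.(0\{b} + b.0))\{c} + b.X → -b-> q0, -b-> q1
  q1 = (a.(0\{b} + b.0))\{c} → -a-> q2
  q2 = (0\{b} + b.0)\{c} → -b-> q3
  q3 = 0\{c} → (no moves)
Partition-refinement fixed point:
  B0 = {p0, q0}
  B1 = {p1, q1}
  B2 = {p2, q2}
  B3 = {p3, q3}
p0 ∈ B0, q0 ∈ B0 → same block

P ~ Q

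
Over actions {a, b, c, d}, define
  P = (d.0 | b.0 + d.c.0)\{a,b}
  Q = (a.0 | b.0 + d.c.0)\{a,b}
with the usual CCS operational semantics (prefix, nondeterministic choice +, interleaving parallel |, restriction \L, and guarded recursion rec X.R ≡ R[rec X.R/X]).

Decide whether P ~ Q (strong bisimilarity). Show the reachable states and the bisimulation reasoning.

Reachable graph of P (4 states):
  m0 = (d.0 | b.0 + d.c.0)\{a,b} :: =d=> m1, =d=> m2
  m1 = (0 | b.0)\{a,b} :: ∅
  m2 = (c.0)\{a,b} :: =c=> m3
  m3 = 0\{a,b} :: ∅
Reachable graph of Q (3 states):
  n0 = (a.0 | b.0 + d.c.0)\{a,b} :: =d=> n1
  n1 = (c.0)\{a,b} :: =c=> n2
  n2 = 0\{a,b} :: ∅
Coarsest stable partition (strong bisimilarity classes):
  B0 = {m0}
  B1 = {m1, m3, n2}
  B2 = {m2, n1}
  B3 = {n0}
m0 ∈ B0, n0 ∈ B3 → different blocks

P ≁ Q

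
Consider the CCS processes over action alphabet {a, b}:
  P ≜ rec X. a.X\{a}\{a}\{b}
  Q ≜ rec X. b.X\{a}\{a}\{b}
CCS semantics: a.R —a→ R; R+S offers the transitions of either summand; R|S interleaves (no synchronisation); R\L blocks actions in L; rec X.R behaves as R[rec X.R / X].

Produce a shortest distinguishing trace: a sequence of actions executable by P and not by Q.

P's transition system — 2 states:
  s0 = rec X. a.X\{a}\{a}\{b} | -a-> s1
  s1 = (rec X. a.X\{a}\{a}\{b})\{a}\{a}\{b} | (no moves)
Q's transition system — 2 states:
  t0 = rec X. b.X\{a}\{a}\{b} | -b-> t1
  t1 = (rec X. b.X\{a}\{a}\{b})\{a}\{a}\{b} | (no moves)
Executing a from P (initial set {s0}):
  after a @ step 1: {s1}
  — P admits the full trace.
Executing a from Q (initial set {t0}):
  after a @ step 1: ∅  — Q cannot continue

a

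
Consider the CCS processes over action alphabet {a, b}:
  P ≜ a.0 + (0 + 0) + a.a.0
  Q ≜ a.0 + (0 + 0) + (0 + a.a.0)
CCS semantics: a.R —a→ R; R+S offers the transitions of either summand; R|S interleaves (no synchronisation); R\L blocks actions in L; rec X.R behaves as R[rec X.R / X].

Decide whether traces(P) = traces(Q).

P's transition system — 3 states:
  u0 = a.0 + (0 + 0) + a.a.0 ⊢ --a--▸ u1, --a--▸ u2
  u1 = 0 ⊢ (no moves)
  u2 = a.0 ⊢ --a--▸ u1
Q's transition system — 3 states:
  v0 = a.0 + (0 + 0) + (0 + a.a.0) ⊢ --a--▸ v1, --a--▸ v2
  v1 = 0 ⊢ (no moves)
  v2 = a.0 ⊢ --a--▸ v1
Bisimilarity quotient blocks:
  B0 = {u0, v0}
  B1 = {u1, v1}
  B2 = {u2, v2}
u0 ∈ B0, v0 ∈ B0 → same block
Bisimilar ⇒ trace-equivalent.

traces(P) = traces(Q)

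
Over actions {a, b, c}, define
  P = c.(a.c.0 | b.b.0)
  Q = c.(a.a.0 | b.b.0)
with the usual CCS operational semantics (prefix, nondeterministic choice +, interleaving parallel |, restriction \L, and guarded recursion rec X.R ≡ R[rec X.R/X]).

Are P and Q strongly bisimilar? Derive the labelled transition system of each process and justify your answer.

LTS(P): 10 reachable states
  m0 = c.(a.c.0 | b.b.0) has moves =c=> m1
  m1 = a.c.0 | b.b.0 has moves =a=> m2, =b=> m3
  m2 = c.0 | b.b.0 has moves =b=> m4, =c=> m5
  m3 = a.c.0 | b.0 has moves =a=> m4, =b=> m6
  m4 = c.0 | b.0 has moves =b=> m7, =c=> m8
  m5 = 0 | b.b.0 has moves =b=> m8
  m6 = a.c.0 | 0 has moves =a=> m7
  m7 = c.0 | 0 has moves =c=> m9
  m8 = 0 | b.0 has moves =b=> m9
  m9 = 0 | 0 has moves ∅
LTS(Q): 10 reachable states
  n0 = c.(a.a.0 | b.b.0) has moves =c=> n1
  n1 = a.a.0 | b.b.0 has moves =a=> n2, =b=> n3
  n2 = a.0 | b.b.0 has moves =a=> n4, =b=> n5
  n3 = a.a.0 | b.0 has moves =a=> n5, =b=> n6
  n4 = 0 | b.b.0 has moves =b=> n7
  n5 = a.0 | b.0 has moves =a=> n7, =b=> n8
  n6 = a.a.0 | 0 has moves =a=> n8
  n7 = 0 | b.0 has moves =b=> n9
  n8 = a.0 | 0 has moves =a=> n9
  n9 = 0 | 0 has moves ∅
Bisimilarity quotient blocks:
  B0 = {m0}
  B1 = {m1}
  B2 = {m3}
  B3 = {m4}
  B4 = {m8, n7}
  B5 = {m9, n9}
  B6 = {m7}
  B7 = {m6}
  B8 = {m2}
  B9 = {m5, n4}
  B10 = {n0}
  B11 = {n1}
  B12 = {n3}
  B13 = {n5}
  B14 = {n8}
  B15 = {n6}
  B16 = {n2}
m0 ∈ B0, n0 ∈ B10 → different blocks

P ≁ Q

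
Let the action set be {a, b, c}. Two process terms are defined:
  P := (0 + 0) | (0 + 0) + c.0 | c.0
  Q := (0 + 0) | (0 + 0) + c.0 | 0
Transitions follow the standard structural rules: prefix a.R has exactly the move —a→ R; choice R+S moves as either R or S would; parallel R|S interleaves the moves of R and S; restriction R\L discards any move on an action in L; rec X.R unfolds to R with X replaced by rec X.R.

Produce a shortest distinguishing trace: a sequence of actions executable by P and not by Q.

LTS(P): 4 reachable states
  m0 = (0 + 0) | (0 + 0) + c.0 | c.0 → -c-> m1, -c-> m2
  m1 = 0 | c.0 → -c-> m3
  m2 = c.0 | 0 → -c-> m3
  m3 = 0 | 0 → stopped
LTS(Q): 2 reachable states
  n0 = (0 + 0) | (0 + 0) + c.0 | 0 → -c-> n1
  n1 = 0 | 0 → stopped
Run σ = ⟨cc⟩ on P: start {m0}
  [1] c ⇒ {m1, m2}
  [2] c ⇒ {m3}
  ✓ P
Run σ = ⟨cc⟩ on Q: start {n0}
  [1] c ⇒ {n1}
  [2] c ⇒ ∅  — Q cannot continue

cc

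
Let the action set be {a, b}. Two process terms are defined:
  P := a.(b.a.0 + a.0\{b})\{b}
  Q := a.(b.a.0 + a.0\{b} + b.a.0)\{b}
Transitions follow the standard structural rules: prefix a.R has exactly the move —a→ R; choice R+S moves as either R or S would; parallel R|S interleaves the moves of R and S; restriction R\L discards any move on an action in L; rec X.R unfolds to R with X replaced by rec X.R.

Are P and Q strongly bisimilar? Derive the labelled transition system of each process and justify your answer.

LTS(P): 3 reachable states
  m0 = a.(b.a.0 + a.0\{b})\{b} | ··a··> m1
  m1 = (b.a.0 + a.0\{b})\{b} | ··a··> m2
  m2 = 0\{b}\{b} | ·
LTS(Q): 3 reachable states
  n0 = a.(b.a.0 + a.0\{b} + b.a.0)\{b} | ··a··> n1
  n1 = (b.a.0 + a.0\{b} + b.a.0)\{b} | ··a··> n2
  n2 = 0\{b}\{b} | ·
Partition-refinement fixed point:
  B0 = {m0, n0}
  B1 = {m1, n1}
  B2 = {m2, n2}
m0 ∈ B0, n0 ∈ B0 → same block

YES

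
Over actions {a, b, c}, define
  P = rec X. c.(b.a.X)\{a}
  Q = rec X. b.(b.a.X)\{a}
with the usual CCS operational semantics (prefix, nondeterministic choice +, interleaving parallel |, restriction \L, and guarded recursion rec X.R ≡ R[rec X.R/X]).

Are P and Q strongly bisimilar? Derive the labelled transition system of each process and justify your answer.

not bisimilar

LTS(P): 3 reachable states
  p0 = rec X. c.(b.a.X)\{a} → —c→ p1
  p1 = (b.a.(rec X. c.(b.a.X)\{a}))\{a} → —b→ p2
  p2 = (a.(rec X. c.(b.a.X)\{a}))\{a} → ·
LTS(Q): 3 reachable states
  q0 = rec X. b.(b.a.X)\{a} → —b→ q1
  q1 = (b.a.(rec X. b.(b.a.X)\{a}))\{a} → —b→ q2
  q2 = (a.(rec X. b.(b.a.X)\{a}))\{a} → ·
Bisimilarity quotient blocks:
  B0 = {p0}
  B1 = {p1, q1}
  B2 = {p2, q2}
  B3 = {q0}
p0 ∈ B0, q0 ∈ B3 → different blocks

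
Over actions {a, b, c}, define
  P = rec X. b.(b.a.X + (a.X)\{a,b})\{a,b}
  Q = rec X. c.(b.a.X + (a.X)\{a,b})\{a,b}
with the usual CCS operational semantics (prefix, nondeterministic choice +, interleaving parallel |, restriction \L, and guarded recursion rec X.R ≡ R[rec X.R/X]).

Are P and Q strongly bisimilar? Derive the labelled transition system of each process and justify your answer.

NO

LTS(P): 2 reachable states
  u0 = rec X. b.(b.a.X + (a.X)\{a,b})\{a,b} :: =b=> u1
  u1 = (b.a.(rec X. b.(b.a.X + (a.X)\{a,b})\{a,b}) + (a.(rec X. b.(b.a.X + (a.X)\{a,b})\{a,b}))\{a,b})\{a,b} :: ∅
LTS(Q): 2 reachable states
  v0 = rec X. c.(b.a.X + (a.X)\{a,b})\{a,b} :: =c=> v1
  v1 = (b.a.(rec X. c.(b.a.X + (a.X)\{a,b})\{a,b}) + (a.(rec X. c.(b.a.X + (a.X)\{a,b})\{a,b}))\{a,b})\{a,b} :: ∅
Bisimilarity quotient blocks:
  B0 = {u0}
  B1 = {u1, v1}
  B2 = {v0}
u0 ∈ B0, v0 ∈ B2 → different blocks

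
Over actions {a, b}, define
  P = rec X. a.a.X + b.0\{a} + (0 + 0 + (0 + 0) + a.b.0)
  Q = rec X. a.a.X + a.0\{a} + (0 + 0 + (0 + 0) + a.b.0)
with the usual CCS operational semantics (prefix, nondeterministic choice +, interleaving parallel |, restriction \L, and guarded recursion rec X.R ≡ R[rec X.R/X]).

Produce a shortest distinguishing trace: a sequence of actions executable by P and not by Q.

LTS(P): 5 reachable states
  u0 = rec X. a.a.X + b.0\{a} + (0 + 0 + (0 + 0) + a.b.0) ⊢ --a--▸ u1, --a--▸ u2, --b--▸ u3
  u1 = a.(rec X. a.a.X + b.0\{a} + (0 + 0 + (0 + 0) + a.b.0)) ⊢ --a--▸ u0
  u2 = b.0 ⊢ --b--▸ u4
  u3 = 0\{a} ⊢ ·
  u4 = 0 ⊢ ·
LTS(Q): 5 reachable states
  v0 = rec X. a.a.X + a.0\{a} + (0 + 0 + (0 + 0) + a.b.0) ⊢ --a--▸ v1, --a--▸ v2, --a--▸ v3
  v1 = 0\{a} ⊢ ·
  v2 = a.(rec X. a.a.X + a.0\{a} + (0 + 0 + (0 + 0) + a.b.0)) ⊢ --a--▸ v0
  v3 = b.0 ⊢ --b--▸ v4
  v4 = 0 ⊢ ·
Run σ = ⟨b⟩ on P: start {u0}
  [1] b ⇒ {u3}
  ✓ P
Run σ = ⟨b⟩ on Q: start {v0}
  [1] b ⇒ ∅ (Q stuck)

b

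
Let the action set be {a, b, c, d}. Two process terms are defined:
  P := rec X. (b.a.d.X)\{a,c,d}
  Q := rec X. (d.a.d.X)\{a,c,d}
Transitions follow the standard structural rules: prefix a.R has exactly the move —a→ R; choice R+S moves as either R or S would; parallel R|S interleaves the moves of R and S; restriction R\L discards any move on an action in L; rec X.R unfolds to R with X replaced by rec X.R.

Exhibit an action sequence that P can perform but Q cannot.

Reachable graph of P (2 states):
  m0 = rec X. (b.a.d.X)\{a,c,d} :: ··b··> m1
  m1 = (a.d.(rec X. (b.a.d.X)\{a,c,d}))\{a,c,d} :: ∅
Reachable graph of Q (1 states):
  n0 = rec X. (d.a.d.X)\{a,c,d} :: ∅
Run σ = ⟨b⟩ on P: start {m0}
  step 1 (b): {m1}
  P completes σ.
Run σ = ⟨b⟩ on Q: start {n0}
  step 1 (b): no successor for Q

b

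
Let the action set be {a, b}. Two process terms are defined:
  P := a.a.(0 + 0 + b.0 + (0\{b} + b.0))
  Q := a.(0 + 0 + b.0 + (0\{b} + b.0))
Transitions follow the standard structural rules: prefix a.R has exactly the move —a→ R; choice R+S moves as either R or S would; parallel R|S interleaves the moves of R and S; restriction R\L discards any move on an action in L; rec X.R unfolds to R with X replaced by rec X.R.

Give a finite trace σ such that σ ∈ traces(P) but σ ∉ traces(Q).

aa

P's transition system — 4 states:
  m0 = a.a.(0 + 0 + b.0 + (0\{b} + b.0)) → =a=> m1
  m1 = a.(0 + 0 + b.0 + (0\{b} + b.0)) → =a=> m2
  m2 = 0 + 0 + b.0 + (0\{b} + b.0) → =b=> m3
  m3 = 0 → stopped
Q's transition system — 3 states:
  n0 = a.(0 + 0 + b.0 + (0\{b} + b.0)) → =a=> n1
  n1 = 0 + 0 + b.0 + (0\{b} + b.0) → =b=> n2
  n2 = 0 → stopped
Executing aa from P (initial set {m0}):
  step 1 (a): {m1}
  step 2 (a): {m2}
  ✓ P
Executing aa from Q (initial set {n0}):
  step 1 (a): {n1}
  step 2 (a): no successor for Q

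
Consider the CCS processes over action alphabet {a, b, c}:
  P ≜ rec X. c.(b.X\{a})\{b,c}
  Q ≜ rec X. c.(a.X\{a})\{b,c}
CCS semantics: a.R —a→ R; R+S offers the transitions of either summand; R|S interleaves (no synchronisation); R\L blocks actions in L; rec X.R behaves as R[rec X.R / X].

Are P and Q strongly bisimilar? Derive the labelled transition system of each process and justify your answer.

Reachable graph of P (2 states):
  s0 = rec X. c.(b.X\{a})\{b,c} | —c→ s1
  s1 = (b.(rec X. c.(b.X\{a})\{b,c})\{a})\{b,c} | (no moves)
Reachable graph of Q (3 states):
  t0 = rec X. c.(a.X\{a})\{b,c} | —c→ t1
  t1 = (a.(rec X. c.(a.X\{a})\{b,c})\{a})\{b,c} | —a→ t2
  t2 = (rec X. c.(a.X\{a})\{b,c})\{a}\{b,c} | (no moves)
Coarsest stable partition (strong bisimilarity classes):
  B0 = {s0}
  B1 = {s1, t2}
  B2 = {t0}
  B3 = {t1}
s0 ∈ B0, t0 ∈ B2 → different blocks

not bisimilar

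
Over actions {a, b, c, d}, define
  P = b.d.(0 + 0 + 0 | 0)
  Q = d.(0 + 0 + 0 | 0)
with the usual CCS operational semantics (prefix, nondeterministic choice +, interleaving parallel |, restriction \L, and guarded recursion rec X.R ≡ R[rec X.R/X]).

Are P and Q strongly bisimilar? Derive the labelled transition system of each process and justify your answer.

NO

Reachable graph of P (3 states):
  m0 = b.d.(0 + 0 + 0 | 0) :: -b-> m1
  m1 = d.(0 + 0 + 0 | 0) :: -d-> m2
  m2 = 0 + 0 + 0 | 0 :: ∅
Reachable graph of Q (2 states):
  n0 = d.(0 + 0 + 0 | 0) :: -d-> n1
  n1 = 0 + 0 + 0 | 0 :: ∅
Coarsest stable partition (strong bisimilarity classes):
  B0 = {m0}
  B1 = {m1, n0}
  B2 = {m2, n1}
m0 ∈ B0, n0 ∈ B1 → different blocks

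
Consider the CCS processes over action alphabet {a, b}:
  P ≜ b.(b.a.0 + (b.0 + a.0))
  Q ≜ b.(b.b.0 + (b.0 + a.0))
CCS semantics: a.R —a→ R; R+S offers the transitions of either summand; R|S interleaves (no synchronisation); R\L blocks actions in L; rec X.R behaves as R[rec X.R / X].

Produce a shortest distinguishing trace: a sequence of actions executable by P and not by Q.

bba

LTS(P): 4 reachable states
  p0 = b.(b.a.0 + (b.0 + a.0)) has moves -b-> p1
  p1 = b.a.0 + (b.0 + a.0) has moves -a-> p2, -b-> p2, -b-> p3
  p2 = 0 has moves ∅
  p3 = a.0 has moves -a-> p2
LTS(Q): 4 reachable states
  q0 = b.(b.b.0 + (b.0 + a.0)) has moves -b-> q1
  q1 = b.b.0 + (b.0 + a.0) has moves -a-> q2, -b-> q2, -b-> q3
  q2 = 0 has moves ∅
  q3 = b.0 has moves -b-> q2
Run σ = ⟨bba⟩ on P: start {p0}
  [1] b ⇒ {p1}
  [2] b ⇒ {p2, p3}
  [3] a ⇒ {p2}
  P completes σ.
Run σ = ⟨bba⟩ on Q: start {q0}
  [1] b ⇒ {q1}
  [2] b ⇒ {q2, q3}
  [3] a ⇒ ∅  — Q cannot continue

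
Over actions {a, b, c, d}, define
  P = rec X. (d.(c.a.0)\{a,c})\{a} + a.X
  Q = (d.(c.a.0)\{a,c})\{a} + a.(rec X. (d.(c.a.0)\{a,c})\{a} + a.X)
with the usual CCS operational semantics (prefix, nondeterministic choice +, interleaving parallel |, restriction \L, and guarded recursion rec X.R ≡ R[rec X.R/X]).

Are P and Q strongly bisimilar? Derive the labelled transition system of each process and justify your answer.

YES

LTS(P): 2 reachable states
  u0 = rec X. (d.(c.a.0)\{a,c})\{a} + a.X has moves =a=> u0, =d=> u1
  u1 = (c.a.0)\{a,c}\{a} has moves (no moves)
LTS(Q): 3 reachable states
  v0 = (d.(c.a.0)\{a,c})\{a} + a.(rec X. (d.(c.a.0)\{a,c})\{a} + a.X) has moves =a=> v1, =d=> v2
  v1 = rec X. (d.(c.a.0)\{a,c})\{a} + a.X has moves =a=> v1, =d=> v2
  v2 = (c.a.0)\{a,c}\{a} has moves (no moves)
Partition-refinement fixed point:
  B0 = {u0, v0, v1}
  B1 = {u1, v2}
u0 ∈ B0, v0 ∈ B0 → same block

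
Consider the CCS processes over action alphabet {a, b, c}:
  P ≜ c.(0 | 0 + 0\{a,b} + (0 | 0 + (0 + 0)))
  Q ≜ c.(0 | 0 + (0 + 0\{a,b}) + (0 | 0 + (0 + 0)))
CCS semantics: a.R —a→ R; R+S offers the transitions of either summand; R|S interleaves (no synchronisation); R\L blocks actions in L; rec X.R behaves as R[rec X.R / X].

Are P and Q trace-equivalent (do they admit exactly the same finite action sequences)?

LTS(P): 2 reachable states
  s0 = c.(0 | 0 + 0\{a,b} + (0 | 0 + (0 + 0))) :: --c--▸ s1
  s1 = 0 | 0 + 0\{a,b} + (0 | 0 + (0 + 0)) :: ∅
LTS(Q): 2 reachable states
  t0 = c.(0 | 0 + (0 + 0\{a,b}) + (0 | 0 + (0 + 0))) :: --c--▸ t1
  t1 = 0 | 0 + (0 + 0\{a,b}) + (0 | 0 + (0 + 0)) :: ∅
Partition-refinement fixed point:
  B0 = {s0, t0}
  B1 = {s1, t1}
s0 ∈ B0, t0 ∈ B0 → same block
Bisimilar ⇒ trace-equivalent.

YES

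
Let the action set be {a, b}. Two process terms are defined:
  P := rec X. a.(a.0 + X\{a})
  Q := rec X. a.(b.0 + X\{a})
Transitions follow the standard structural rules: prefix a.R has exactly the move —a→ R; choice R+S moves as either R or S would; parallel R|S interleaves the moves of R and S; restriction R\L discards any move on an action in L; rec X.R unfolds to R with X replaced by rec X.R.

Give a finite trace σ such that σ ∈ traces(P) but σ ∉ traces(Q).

LTS(P): 3 reachable states
  u0 = rec X. a.(a.0 + X\{a}) has moves -a-> u1
  u1 = a.0 + (rec X. a.(a.0 + X\{a}))\{a} has moves -a-> u2
  u2 = 0 has moves ∅
LTS(Q): 3 reachable states
  v0 = rec X. a.(b.0 + X\{a}) has moves -a-> v1
  v1 = b.0 + (rec X. a.(b.0 + X\{a}))\{a} has moves -b-> v2
  v2 = 0 has moves ∅
Trace ⟨aa⟩ through P, begin at {u0}:
  after a @ step 1: {u1}
  after a @ step 2: {u2}
  — P admits the full trace.
Trace ⟨aa⟩ through Q, begin at {v0}:
  after a @ step 1: {v1}
  after a @ step 2: ∅  — Q cannot continue

aa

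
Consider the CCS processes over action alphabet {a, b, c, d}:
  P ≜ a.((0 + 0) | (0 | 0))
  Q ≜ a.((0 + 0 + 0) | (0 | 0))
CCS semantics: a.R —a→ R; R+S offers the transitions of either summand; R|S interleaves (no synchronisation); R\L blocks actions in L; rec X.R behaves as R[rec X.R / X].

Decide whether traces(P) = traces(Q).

LTS(P): 2 reachable states
  s0 = a.((0 + 0) | (0 | 0)) has moves ··a··> s1
  s1 = (0 + 0) | (0 | 0) has moves ∅
LTS(Q): 2 reachable states
  t0 = a.((0 + 0 + 0) | (0 | 0)) has moves ··a··> t1
  t1 = (0 + 0 + 0) | (0 | 0) has moves ∅
Partition-refinement fixed point:
  B0 = {s0, t0}
  B1 = {s1, t1}
s0 ∈ B0, t0 ∈ B0 → same block
Bisimilar ⇒ trace-equivalent.

trace-equivalent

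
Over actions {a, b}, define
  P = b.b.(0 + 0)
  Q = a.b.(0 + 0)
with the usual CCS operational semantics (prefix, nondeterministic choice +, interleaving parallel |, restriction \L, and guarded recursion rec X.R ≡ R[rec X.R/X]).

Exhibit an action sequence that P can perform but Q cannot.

LTS(P): 3 reachable states
  p0 = b.b.(0 + 0) ⊢ -b-> p1
  p1 = b.(0 + 0) ⊢ -b-> p2
  p2 = 0 + 0 ⊢ ∅
LTS(Q): 3 reachable states
  q0 = a.b.(0 + 0) ⊢ -a-> q1
  q1 = b.(0 + 0) ⊢ -b-> q2
  q2 = 0 + 0 ⊢ ∅
Run σ = ⟨b⟩ on P: start {p0}
  step 1 (b): {p1}
  ✓ P
Run σ = ⟨b⟩ on Q: start {q0}
  step 1 (b): no successor for Q

b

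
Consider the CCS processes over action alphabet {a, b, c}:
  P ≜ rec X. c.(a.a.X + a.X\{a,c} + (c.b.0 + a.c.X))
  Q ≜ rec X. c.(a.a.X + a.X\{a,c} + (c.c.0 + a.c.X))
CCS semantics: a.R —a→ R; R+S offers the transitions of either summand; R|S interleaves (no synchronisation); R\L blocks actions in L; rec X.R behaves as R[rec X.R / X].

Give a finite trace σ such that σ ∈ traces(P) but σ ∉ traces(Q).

ccb

P's transition system — 7 states:
  s0 = rec X. c.(a.a.X + a.X\{a,c} + (c.b.0 + a.c.X)) :: ··c··> s1
  s1 = a.a.(rec X. c.(a.a.X + a.X\{a,c} + (c.b.0 + a.c.X))) + a.(rec X. c.(a.a.X + a.X\{a,c} + (c.b.0 + a.c.X)))\{a,c} + (c.b.0 + a.c.(rec X. c.(a.a.X + a.X\{a,c} + (c.b.0 + a.c.X)))) :: ··a··> s2, ··a··> s3, ··a··> s4, ··c··> s5
  s2 = (rec X. c.(a.a.X + a.X\{a,c} + (c.b.0 + a.c.X)))\{a,c} :: ·
  s3 = a.(rec X. c.(a.a.X + a.X\{a,c} + (c.b.0 + a.c.X))) :: ··a··> s0
  s4 = c.(rec X. c.(a.a.X + a.X\{a,c} + (c.b.0 + a.c.X))) :: ··c··> s0
  s5 = b.0 :: ··b··> s6
  s6 = 0 :: ·
Q's transition system — 7 states:
  t0 = rec X. c.(a.a.X + a.X\{a,c} + (c.c.0 + a.c.X)) :: ··c··> t1
  t1 = a.a.(rec X. c.(a.a.X + a.X\{a,c} + (c.c.0 + a.c.X))) + a.(rec X. c.(a.a.X + a.X\{a,c} + (c.c.0 + a.c.X)))\{a,c} + (c.c.0 + a.c.(rec X. c.(a.a.X + a.X\{a,c} + (c.c.0 + a.c.X)))) :: ··a··> t2, ··a··> t3, ··a··> t4, ··c··> t5
  t2 = (rec X. c.(a.a.X + a.X\{a,c} + (c.c.0 + a.c.X)))\{a,c} :: ·
  t3 = a.(rec X. c.(a.a.X + a.X\{a,c} + (c.c.0 + a.c.X))) :: ··a··> t0
  t4 = c.(rec X. c.(a.a.X + a.X\{a,c} + (c.c.0 + a.c.X))) :: ··c··> t0
  t5 = c.0 :: ··c··> t6
  t6 = 0 :: ·
Run σ = ⟨ccb⟩ on P: start {s0}
  step 1 (c): {s1}
  step 2 (c): {s5}
  step 3 (b): {s6}
  P completes σ.
Run σ = ⟨ccb⟩ on Q: start {t0}
  step 1 (c): {t1}
  step 2 (c): {t5}
  step 3 (b): ∅ (Q stuck)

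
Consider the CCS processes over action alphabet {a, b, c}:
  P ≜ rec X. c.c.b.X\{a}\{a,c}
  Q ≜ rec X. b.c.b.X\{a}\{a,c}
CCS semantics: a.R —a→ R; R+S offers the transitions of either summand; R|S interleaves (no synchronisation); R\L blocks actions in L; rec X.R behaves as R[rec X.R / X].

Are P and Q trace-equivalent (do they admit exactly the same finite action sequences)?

Reachable graph of P (4 states):
  m0 = rec X. c.c.b.X\{a}\{a,c} ⊢ -c-> m1
  m1 = c.b.(rec X. c.c.b.X\{a}\{a,c})\{a}\{a,c} ⊢ -c-> m2
  m2 = b.(rec X. c.c.b.X\{a}\{a,c})\{a}\{a,c} ⊢ -b-> m3
  m3 = (rec X. c.c.b.X\{a}\{a,c})\{a}\{a,c} ⊢ ∅
Reachable graph of Q (5 states):
  n0 = rec X. b.c.b.X\{a}\{a,c} ⊢ -b-> n1
  n1 = c.b.(rec X. b.c.b.X\{a}\{a,c})\{a}\{a,c} ⊢ -c-> n2
  n2 = b.(rec X. b.c.b.X\{a}\{a,c})\{a}\{a,c} ⊢ -b-> n3
  n3 = (rec X. b.c.b.X\{a}\{a,c})\{a}\{a,c} ⊢ -b-> n4
  n4 = (c.b.(rec X. b.c.b.X\{a}\{a,c})\{a}\{a,c})\{a}\{a,c} ⊢ ∅
Trace ⟨c⟩ through P, begin at {m0}:
  step 1 (c): {m1}
  — P admits the full trace.
Trace ⟨c⟩ through Q, begin at {n0}:
  step 1 (c): ∅  — Q cannot continue

traces(P) ≠ traces(Q) — witness ⟨c⟩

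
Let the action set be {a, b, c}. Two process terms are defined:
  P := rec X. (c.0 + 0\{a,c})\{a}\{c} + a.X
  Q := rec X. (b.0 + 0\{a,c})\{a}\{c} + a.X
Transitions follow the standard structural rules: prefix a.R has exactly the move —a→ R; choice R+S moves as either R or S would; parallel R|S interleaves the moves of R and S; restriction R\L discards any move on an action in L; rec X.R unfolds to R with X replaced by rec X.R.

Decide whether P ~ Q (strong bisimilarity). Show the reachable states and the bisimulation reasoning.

NO

Reachable graph of P (1 states):
  u0 = rec X. (c.0 + 0\{a,c})\{a}\{c} + a.X → -a-> u0
Reachable graph of Q (2 states):
  v0 = rec X. (b.0 + 0\{a,c})\{a}\{c} + a.X → -a-> v0, -b-> v1
  v1 = 0\{a}\{c} → ·
Coarsest stable partition (strong bisimilarity classes):
  B0 = {u0}
  B1 = {v0}
  B2 = {v1}
u0 ∈ B0, v0 ∈ B1 → different blocks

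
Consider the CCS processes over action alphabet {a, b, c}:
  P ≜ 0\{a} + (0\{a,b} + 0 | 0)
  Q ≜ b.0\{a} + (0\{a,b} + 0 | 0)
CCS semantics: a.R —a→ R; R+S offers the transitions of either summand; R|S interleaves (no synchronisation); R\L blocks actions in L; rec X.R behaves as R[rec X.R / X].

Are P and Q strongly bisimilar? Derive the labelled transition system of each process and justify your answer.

P ≁ Q

LTS(P): 1 reachable states
  u0 = 0\{a} + (0\{a,b} + 0 | 0) :: (no moves)
LTS(Q): 2 reachable states
  v0 = b.0\{a} + (0\{a,b} + 0 | 0) :: -b-> v1
  v1 = 0\{a} :: (no moves)
Coarsest stable partition (strong bisimilarity classes):
  B0 = {u0, v1}
  B1 = {v0}
u0 ∈ B0, v0 ∈ B1 → different blocks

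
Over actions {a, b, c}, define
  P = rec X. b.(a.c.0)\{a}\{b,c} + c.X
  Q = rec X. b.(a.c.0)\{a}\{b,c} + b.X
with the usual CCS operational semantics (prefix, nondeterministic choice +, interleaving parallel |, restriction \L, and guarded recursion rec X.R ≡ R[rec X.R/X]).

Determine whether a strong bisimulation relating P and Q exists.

Reachable graph of P (2 states):
  s0 = rec X. b.(a.c.0)\{a}\{b,c} + c.X → --b--▸ s1, --c--▸ s0
  s1 = (a.c.0)\{a}\{b,c} → ·
Reachable graph of Q (2 states):
  t0 = rec X. b.(a.c.0)\{a}\{b,c} + b.X → --b--▸ t0, --b--▸ t1
  t1 = (a.c.0)\{a}\{b,c} → ·
Coarsest stable partition (strong bisimilarity classes):
  B0 = {s0}
  B1 = {s1, t1}
  B2 = {t0}
s0 ∈ B0, t0 ∈ B2 → different blocks

NO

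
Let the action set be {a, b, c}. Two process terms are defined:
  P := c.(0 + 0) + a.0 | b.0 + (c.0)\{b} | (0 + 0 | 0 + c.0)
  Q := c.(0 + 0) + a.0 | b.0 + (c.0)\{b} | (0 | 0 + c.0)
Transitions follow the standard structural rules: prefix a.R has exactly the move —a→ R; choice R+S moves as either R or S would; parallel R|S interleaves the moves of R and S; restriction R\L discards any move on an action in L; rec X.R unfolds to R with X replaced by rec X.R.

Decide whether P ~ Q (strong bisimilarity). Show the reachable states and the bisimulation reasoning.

P's transition system — 8 states:
  u0 = c.(0 + 0) + a.0 | b.0 + (c.0)\{b} | (0 + 0 | 0 + c.0) has moves =a=> u1, =b=> u2, =c=> u3, =c=> u4, =c=> u5
  u1 = 0 | b.0 has moves =b=> u6
  u2 = a.0 | 0 has moves =a=> u6
  u3 = (c.0)\{b} | 0 has moves =c=> u7
  u4 = 0 + 0 has moves (no moves)
  u5 = 0\{b} | (0 + 0 | 0 + c.0) has moves =c=> u7
  u6 = 0 | 0 has moves (no moves)
  u7 = 0\{b} | 0 has moves (no moves)
Q's transition system — 8 states:
  v0 = c.(0 + 0) + a.0 | b.0 + (c.0)\{b} | (0 | 0 + c.0) has moves =a=> v1, =b=> v2, =c=> v3, =c=> v4, =c=> v5
  v1 = 0 | b.0 has moves =b=> v6
  v2 = a.0 | 0 has moves =a=> v6
  v3 = (c.0)\{b} | 0 has moves =c=> v7
  v4 = 0 + 0 has moves (no moves)
  v5 = 0\{b} | (0 | 0 + c.0) has moves =c=> v7
  v6 = 0 | 0 has moves (no moves)
  v7 = 0\{b} | 0 has moves (no moves)
Partition-refinement fixed point:
  B0 = {u0, v0}
  B1 = {u3, u5, v3, v5}
  B2 = {u4, u6, u7, v4, v6, v7}
  B3 = {u2, v2}
  B4 = {u1, v1}
u0 ∈ B0, v0 ∈ B0 → same block

YES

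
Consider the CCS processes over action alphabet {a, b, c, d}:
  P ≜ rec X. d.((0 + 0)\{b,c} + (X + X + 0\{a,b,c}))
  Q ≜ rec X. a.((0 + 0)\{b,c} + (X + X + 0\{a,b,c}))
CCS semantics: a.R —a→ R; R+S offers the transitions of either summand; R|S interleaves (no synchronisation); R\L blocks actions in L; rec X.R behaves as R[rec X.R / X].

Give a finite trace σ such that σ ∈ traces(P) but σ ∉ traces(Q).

d

P's transition system — 2 states:
  m0 = rec X. d.((0 + 0)\{b,c} + (X + X + 0\{a,b,c})) ⊢ ··d··> m1
  m1 = (0 + 0)\{b,c} + ((rec X. d.((0 + 0)\{b,c} + (X + X + 0\{a,b,c}))) + (rec X. d.((0 + 0)\{b,c} + (X + X + 0\{a,b,c}))) + 0\{a,b,c}) ⊢ ··d··> m1
Q's transition system — 2 states:
  n0 = rec X. a.((0 + 0)\{b,c} + (X + X + 0\{a,b,c})) ⊢ ··a··> n1
  n1 = (0 + 0)\{b,c} + ((rec X. a.((0 + 0)\{b,c} + (X + X + 0\{a,b,c}))) + (rec X. a.((0 + 0)\{b,c} + (X + X + 0\{a,b,c}))) + 0\{a,b,c}) ⊢ ··a··> n1
Executing d from P (initial set {m0}):
  step 1 (d): {m1}
  P completes σ.
Executing d from Q (initial set {n0}):
  step 1 (d): no successor for Q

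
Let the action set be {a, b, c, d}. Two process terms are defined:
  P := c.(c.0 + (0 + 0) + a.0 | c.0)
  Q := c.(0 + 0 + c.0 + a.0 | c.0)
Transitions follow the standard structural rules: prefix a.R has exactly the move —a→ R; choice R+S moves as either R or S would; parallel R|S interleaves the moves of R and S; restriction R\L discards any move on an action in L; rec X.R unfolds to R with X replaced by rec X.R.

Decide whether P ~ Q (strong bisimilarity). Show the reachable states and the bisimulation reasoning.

YES

Reachable graph of P (6 states):
  m0 = c.(c.0 + (0 + 0) + a.0 | c.0) | --c--▸ m1
  m1 = c.0 + (0 + 0) + a.0 | c.0 | --a--▸ m2, --c--▸ m3, --c--▸ m4
  m2 = 0 | c.0 | --c--▸ m5
  m3 = 0 | ·
  m4 = a.0 | 0 | --a--▸ m5
  m5 = 0 | 0 | ·
Reachable graph of Q (6 states):
  n0 = c.(0 + 0 + c.0 + a.0 | c.0) | --c--▸ n1
  n1 = 0 + 0 + c.0 + a.0 | c.0 | --a--▸ n2, --c--▸ n3, --c--▸ n4
  n2 = 0 | c.0 | --c--▸ n5
  n3 = 0 | ·
  n4 = a.0 | 0 | --a--▸ n5
  n5 = 0 | 0 | ·
Coarsest stable partition (strong bisimilarity classes):
  B0 = {m0, n0}
  B1 = {m1, n1}
  B2 = {m4, n4}
  B3 = {m3, m5, n3, n5}
  B4 = {m2, n2}
m0 ∈ B0, n0 ∈ B0 → same block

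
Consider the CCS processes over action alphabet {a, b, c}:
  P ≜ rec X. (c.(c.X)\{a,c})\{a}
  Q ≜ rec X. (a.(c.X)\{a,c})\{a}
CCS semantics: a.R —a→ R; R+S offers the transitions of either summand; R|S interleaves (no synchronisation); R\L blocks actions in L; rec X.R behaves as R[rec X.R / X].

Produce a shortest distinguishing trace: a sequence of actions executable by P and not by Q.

c

P's transition system — 2 states:
  u0 = rec X. (c.(c.X)\{a,c})\{a} :: ··c··> u1
  u1 = (c.(rec X. (c.(c.X)\{a,c})\{a}))\{a,c}\{a} :: ·
Q's transition system — 1 states:
  v0 = rec X. (a.(c.X)\{a,c})\{a} :: ·
Executing c from P (initial set {u0}):
  step 1 (c): {u1}
  — P admits the full trace.
Executing c from Q (initial set {v0}):
  step 1 (c): ∅  — Q cannot continue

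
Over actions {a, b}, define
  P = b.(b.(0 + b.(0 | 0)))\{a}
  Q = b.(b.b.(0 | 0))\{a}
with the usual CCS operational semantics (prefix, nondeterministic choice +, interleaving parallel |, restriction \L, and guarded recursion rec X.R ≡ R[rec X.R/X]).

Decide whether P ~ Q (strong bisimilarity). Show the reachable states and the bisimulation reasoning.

LTS(P): 4 reachable states
  m0 = b.(b.(0 + b.(0 | 0)))\{a} has moves -b-> m1
  m1 = (b.(0 + b.(0 | 0)))\{a} has moves -b-> m2
  m2 = (0 + b.(0 | 0))\{a} has moves -b-> m3
  m3 = (0 | 0)\{a} has moves ·
LTS(Q): 4 reachable states
  n0 = b.(b.b.(0 | 0))\{a} has moves -b-> n1
  n1 = (b.b.(0 | 0))\{a} has moves -b-> n2
  n2 = (b.(0 | 0))\{a} has moves -b-> n3
  n3 = (0 | 0)\{a} has moves ·
Partition-refinement fixed point:
  B0 = {m0, n0}
  B1 = {m1, n1}
  B2 = {m2, n2}
  B3 = {m3, n3}
m0 ∈ B0, n0 ∈ B0 → same block

bisimilar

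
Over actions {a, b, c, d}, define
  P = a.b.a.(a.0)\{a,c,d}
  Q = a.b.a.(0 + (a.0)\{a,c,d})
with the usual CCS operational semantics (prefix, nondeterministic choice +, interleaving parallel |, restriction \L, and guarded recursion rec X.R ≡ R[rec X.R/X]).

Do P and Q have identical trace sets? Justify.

Reachable graph of P (4 states):
  p0 = a.b.a.(a.0)\{a,c,d} | ··a··> p1
  p1 = b.a.(a.0)\{a,c,d} | ··b··> p2
  p2 = a.(a.0)\{a,c,d} | ··a··> p3
  p3 = (a.0)\{a,c,d} | ∅
Reachable graph of Q (4 states):
  q0 = a.b.a.(0 + (a.0)\{a,c,d}) | ··a··> q1
  q1 = b.a.(0 + (a.0)\{a,c,d}) | ··b··> q2
  q2 = a.(0 + (a.0)\{a,c,d}) | ··a··> q3
  q3 = 0 + (a.0)\{a,c,d} | ∅
Coarsest stable partition (strong bisimilarity classes):
  B0 = {p0, q0}
  B1 = {p1, q1}
  B2 = {p2, q2}
  B3 = {p3, q3}
p0 ∈ B0, q0 ∈ B0 → same block
Bisimilar ⇒ trace-equivalent.

trace-equivalent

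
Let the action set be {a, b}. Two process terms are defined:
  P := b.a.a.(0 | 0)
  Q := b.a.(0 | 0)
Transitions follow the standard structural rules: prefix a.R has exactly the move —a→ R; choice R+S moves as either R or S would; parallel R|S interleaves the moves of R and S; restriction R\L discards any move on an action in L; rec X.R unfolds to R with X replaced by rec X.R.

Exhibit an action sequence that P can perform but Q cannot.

Reachable graph of P (4 states):
  u0 = b.a.a.(0 | 0) has moves =b=> u1
  u1 = a.a.(0 | 0) has moves =a=> u2
  u2 = a.(0 | 0) has moves =a=> u3
  u3 = 0 | 0 has moves ·
Reachable graph of Q (3 states):
  v0 = b.a.(0 | 0) has moves =b=> v1
  v1 = a.(0 | 0) has moves =a=> v2
  v2 = 0 | 0 has moves ·
Trace ⟨baa⟩ through P, begin at {u0}:
  step 1 (b): {u1}
  step 2 (a): {u2}
  step 3 (a): {u3}
  P completes σ.
Trace ⟨baa⟩ through Q, begin at {v0}:
  step 1 (b): {v1}
  step 2 (a): {v2}
  step 3 (a): no successor for Q

baa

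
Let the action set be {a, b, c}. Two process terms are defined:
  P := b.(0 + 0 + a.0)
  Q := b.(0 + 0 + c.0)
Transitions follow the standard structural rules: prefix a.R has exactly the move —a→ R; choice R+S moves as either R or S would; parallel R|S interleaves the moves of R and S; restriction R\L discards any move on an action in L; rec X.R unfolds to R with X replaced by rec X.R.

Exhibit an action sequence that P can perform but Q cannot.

P's transition system — 3 states:
  u0 = b.(0 + 0 + a.0) ⊢ =b=> u1
  u1 = 0 + 0 + a.0 ⊢ =a=> u2
  u2 = 0 ⊢ (no moves)
Q's transition system — 3 states:
  v0 = b.(0 + 0 + c.0) ⊢ =b=> v1
  v1 = 0 + 0 + c.0 ⊢ =c=> v2
  v2 = 0 ⊢ (no moves)
Run σ = ⟨ba⟩ on P: start {u0}
  step 1 (b): {u1}
  step 2 (a): {u2}
  P completes σ.
Run σ = ⟨ba⟩ on Q: start {v0}
  step 1 (b): {v1}
  step 2 (a): ∅ (Q stuck)

ba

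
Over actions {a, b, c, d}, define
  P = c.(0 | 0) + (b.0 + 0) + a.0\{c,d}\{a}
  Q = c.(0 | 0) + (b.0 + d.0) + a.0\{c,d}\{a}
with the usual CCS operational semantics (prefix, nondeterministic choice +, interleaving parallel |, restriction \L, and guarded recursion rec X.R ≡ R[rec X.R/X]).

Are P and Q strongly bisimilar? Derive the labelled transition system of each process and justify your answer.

NO

P's transition system — 4 states:
  u0 = c.(0 | 0) + (b.0 + 0) + a.0\{c,d}\{a} → —a→ u1, —b→ u2, —c→ u3
  u1 = 0\{c,d}\{a} → deadlocked
  u2 = 0 → deadlocked
  u3 = 0 | 0 → deadlocked
Q's transition system — 4 states:
  v0 = c.(0 | 0) + (b.0 + d.0) + a.0\{c,d}\{a} → —a→ v1, —b→ v2, —c→ v3, —d→ v2
  v1 = 0\{c,d}\{a} → deadlocked
  v2 = 0 → deadlocked
  v3 = 0 | 0 → deadlocked
Partition-refinement fixed point:
  B0 = {u0}
  B1 = {u1, u2, u3, v1, v2, v3}
  B2 = {v0}
u0 ∈ B0, v0 ∈ B2 → different blocks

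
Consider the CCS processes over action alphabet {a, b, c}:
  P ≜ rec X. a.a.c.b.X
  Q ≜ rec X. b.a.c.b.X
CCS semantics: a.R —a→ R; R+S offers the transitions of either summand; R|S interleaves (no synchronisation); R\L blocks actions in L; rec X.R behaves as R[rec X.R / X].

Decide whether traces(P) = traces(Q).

P's transition system — 4 states:
  m0 = rec X. a.a.c.b.X :: --a--▸ m1
  m1 = a.c.b.(rec X. a.a.c.b.X) :: --a--▸ m2
  m2 = c.b.(rec X. a.a.c.b.X) :: --c--▸ m3
  m3 = b.(rec X. a.a.c.b.X) :: --b--▸ m0
Q's transition system — 4 states:
  n0 = rec X. b.a.c.b.X :: --b--▸ n1
  n1 = a.c.b.(rec X. b.a.c.b.X) :: --a--▸ n2
  n2 = c.b.(rec X. b.a.c.b.X) :: --c--▸ n3
  n3 = b.(rec X. b.a.c.b.X) :: --b--▸ n0
Run σ = ⟨a⟩ on P: start {m0}
  after a @ step 1: {m1}
  — P admits the full trace.
Run σ = ⟨a⟩ on Q: start {n0}
  after a @ step 1: no successor for Q

NO — witness ⟨a⟩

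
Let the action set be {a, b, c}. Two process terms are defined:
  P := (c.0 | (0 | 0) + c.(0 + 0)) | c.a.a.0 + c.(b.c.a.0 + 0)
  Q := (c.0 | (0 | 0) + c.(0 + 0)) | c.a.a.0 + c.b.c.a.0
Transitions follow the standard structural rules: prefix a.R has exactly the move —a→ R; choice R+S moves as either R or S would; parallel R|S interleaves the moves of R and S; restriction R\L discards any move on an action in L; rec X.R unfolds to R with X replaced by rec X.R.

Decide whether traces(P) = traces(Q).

traces(P) = traces(Q)

P's transition system — 16 states:
  u0 = (c.0 | (0 | 0) + c.(0 + 0)) | c.a.a.0 + c.(b.c.a.0 + 0) ⊢ =c=> u1, =c=> u2, =c=> u3, =c=> u4
  u1 = (0 + 0) | c.a.a.0 ⊢ =c=> u5
  u2 = (c.0 | (0 | 0) + c.(0 + 0)) | a.a.0 ⊢ =a=> u6, =c=> u5, =c=> u7
  u3 = 0 | (0 | 0) | c.a.a.0 ⊢ =c=> u7
  u4 = b.c.a.0 + 0 ⊢ =b=> u8
  u5 = (0 + 0) | a.a.0 ⊢ =a=> u9
  u6 = (c.0 | (0 | 0) + c.(0 + 0)) | a.0 ⊢ =a=> u10, =c=> u11, =c=> u9
  u7 = 0 | (0 | 0) | a.a.0 ⊢ =a=> u11
  u8 = c.a.0 ⊢ =c=> u12
  u9 = (0 + 0) | a.0 ⊢ =a=> u13
  u10 = (c.0 | (0 | 0) + c.(0 + 0)) | 0 ⊢ =c=> u13, =c=> u14
  u11 = 0 | (0 | 0) | a.0 ⊢ =a=> u14
  u12 = a.0 ⊢ =a=> u15
  u13 = (0 + 0) | 0 ⊢ stopped
  u14 = 0 | (0 | 0) | 0 ⊢ stopped
  u15 = 0 ⊢ stopped
Q's transition system — 16 states:
  v0 = (c.0 | (0 | 0) + c.(0 + 0)) | c.a.a.0 + c.b.c.a.0 ⊢ =c=> v1, =c=> v2, =c=> v3, =c=> v4
  v1 = (0 + 0) | c.a.a.0 ⊢ =c=> v5
  v2 = (c.0 | (0 | 0) + c.(0 + 0)) | a.a.0 ⊢ =a=> v6, =c=> v5, =c=> v7
  v3 = 0 | (0 | 0) | c.a.a.0 ⊢ =c=> v7
  v4 = b.c.a.0 ⊢ =b=> v8
  v5 = (0 + 0) | a.a.0 ⊢ =a=> v9
  v6 = (c.0 | (0 | 0) + c.(0 + 0)) | a.0 ⊢ =a=> v10, =c=> v11, =c=> v9
  v7 = 0 | (0 | 0) | a.a.0 ⊢ =a=> v11
  v8 = c.a.0 ⊢ =c=> v12
  v9 = (0 + 0) | a.0 ⊢ =a=> v13
  v10 = (c.0 | (0 | 0) + c.(0 + 0)) | 0 ⊢ =c=> v13, =c=> v14
  v11 = 0 | (0 | 0) | a.0 ⊢ =a=> v14
  v12 = a.0 ⊢ =a=> v15
  v13 = (0 + 0) | 0 ⊢ stopped
  v14 = 0 | (0 | 0) | 0 ⊢ stopped
  v15 = 0 ⊢ stopped
Bisimilarity quotient blocks:
  B0 = {u0, v0}
  B1 = {u1, u3, v1, v3}
  B2 = {u5, u7, v5, v7}
  B3 = {u11, u12, u9, v11, v12, v9}
  B4 = {u13, u14, u15, v13, v14, v15}
  B5 = {u2, v2}
  B6 = {u6, v6}
  B7 = {u10, v10}
  B8 = {u4, v4}
  B9 = {u8, v8}
u0 ∈ B0, v0 ∈ B0 → same block
Bisimilar ⇒ trace-equivalent.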